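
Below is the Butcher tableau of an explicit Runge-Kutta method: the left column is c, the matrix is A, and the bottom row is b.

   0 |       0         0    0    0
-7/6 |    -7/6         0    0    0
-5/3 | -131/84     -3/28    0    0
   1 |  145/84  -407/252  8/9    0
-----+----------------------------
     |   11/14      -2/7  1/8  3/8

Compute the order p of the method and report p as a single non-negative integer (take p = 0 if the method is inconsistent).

b = (11/14, -2/7, 1/8, 3/8)
c = (0, -7/6, -5/3, 1)
Ac = (0, 0, 1/8, 29/72)
Σ b_i: 11/14·1 + (-2/7)·1 + 1/8·1 + 3/8·1 = 1 ✓
b·c: (-2/7)·(-7/6) + 1/8·(-5/3) + 3/8·1 = 1/2 ✓
b·c²: (-2/7)·49/36 + 1/8·25/9 + 3/8·1 = 1/3 ✓
b·Ac: 1/8·1/8 + 3/8·29/72 = 1/6 ✓
b·c³: (-2/7)·(-343/216) + 1/8·(-125/27) + 3/8·1 = 1/4 ✓
b·(c∘Ac): 1/8·(-5/24) + 3/8·29/72 = 1/8 ✓
b·Ac²: 1/8·(-7/48) + 3/8·13/48 = 1/12 ✓
b·A²c: 3/8·1/9 = 1/24 ✓; 4 stages ⇒ order 4.

4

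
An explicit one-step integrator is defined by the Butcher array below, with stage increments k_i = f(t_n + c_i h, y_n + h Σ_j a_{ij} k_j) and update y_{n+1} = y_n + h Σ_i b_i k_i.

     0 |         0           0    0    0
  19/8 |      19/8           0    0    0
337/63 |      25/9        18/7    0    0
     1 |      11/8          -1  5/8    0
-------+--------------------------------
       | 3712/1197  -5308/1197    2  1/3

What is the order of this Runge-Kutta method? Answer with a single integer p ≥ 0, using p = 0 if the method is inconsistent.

b = (3712/1197, -5308/1197, 2, 1/3)
c = (0, 19/8, 337/63, 1)
Ac = (0, 0, 171/28, 61/63)
Σ b_i: 3712/1197·1 + (-5308/1197)·1 + 2·1 + 1/3·1 = 1 ✓
b·c: (-5308/1197)·19/8 + 2·337/63 + 1/3·1 = 1/2 ✓
b·c²: (-5308/1197)·361/64 + 2·113569/3969 + 1/3·1 = 2066957/63504 ≠ 1/3 ⇒ order 2.
b·Ac: 2·171/28 + 1/3·61/63 = 677/54 ≠ 1/6

2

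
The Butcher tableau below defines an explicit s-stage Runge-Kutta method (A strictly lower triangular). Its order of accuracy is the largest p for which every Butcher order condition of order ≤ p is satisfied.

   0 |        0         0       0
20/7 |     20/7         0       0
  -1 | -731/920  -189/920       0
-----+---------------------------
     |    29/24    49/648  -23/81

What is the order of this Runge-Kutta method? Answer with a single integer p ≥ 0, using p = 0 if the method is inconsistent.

b = (29/24, 49/648, -23/81)
c = (0, 20/7, -1)
Ac = (0, 0, -27/46)
Σ b_i: 29/24·1 + 49/648·1 + (-23/81)·1 = 1 ✓
b·c: 49/648·20/7 + (-23/81)·(-1) = 1/2 ✓
b·c²: 49/648·400/49 + (-23/81)·1 = 1/3 ✓
b·Ac: (-23/81)·(-27/46) = 1/6 ✓; 3 stages ⇒ order 3.

3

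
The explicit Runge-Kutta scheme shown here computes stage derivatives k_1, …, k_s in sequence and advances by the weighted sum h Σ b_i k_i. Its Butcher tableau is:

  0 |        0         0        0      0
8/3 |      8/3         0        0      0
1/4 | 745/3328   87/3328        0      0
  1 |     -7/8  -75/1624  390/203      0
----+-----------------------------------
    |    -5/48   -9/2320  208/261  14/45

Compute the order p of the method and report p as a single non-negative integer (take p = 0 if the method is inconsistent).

b = (-5/48, -9/2320, 208/261, 14/45)
c = (0, 8/3, 1/4, 1)
Ac = (0, 0, 29/416, 5/14)
Σ b_i: (-5/48)·1 + (-9/2320)·1 + 208/261·1 + 14/45·1 = 1 ✓
b·c: (-9/2320)·8/3 + 208/261·1/4 + 14/45·1 = 1/2 ✓
b·c²: (-9/2320)·64/9 + 208/261·1/16 + 14/45·1 = 1/3 ✓
b·Ac: 208/261·29/416 + 14/45·5/14 = 1/6 ✓
b·c³: (-9/2320)·512/27 + 208/261·1/64 + 14/45·1 = 1/4 ✓
b·(c∘Ac): 208/261·29/1664 + 14/45·5/14 = 1/8 ✓
b·Ac²: 208/261·29/156 + 14/45·(-5/24) = 1/12 ✓
b·A²c: 14/45·15/112 = 1/24 ✓; 4 stages ⇒ order 4.

4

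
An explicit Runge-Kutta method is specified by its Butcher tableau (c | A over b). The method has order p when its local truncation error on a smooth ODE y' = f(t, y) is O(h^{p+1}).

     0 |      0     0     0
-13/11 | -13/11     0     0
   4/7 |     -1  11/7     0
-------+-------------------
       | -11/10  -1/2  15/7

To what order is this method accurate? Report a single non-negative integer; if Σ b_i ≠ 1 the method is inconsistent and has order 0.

0

b = (-11/10, -1/2, 15/7)
c = (0, -13/11, 4/7)
Ac = (0, 0, -13/7)
Σ b_i: (-11/10)·1 + (-1/2)·1 + 15/7·1 = 19/35 ≠ 1 ⇒ order 0.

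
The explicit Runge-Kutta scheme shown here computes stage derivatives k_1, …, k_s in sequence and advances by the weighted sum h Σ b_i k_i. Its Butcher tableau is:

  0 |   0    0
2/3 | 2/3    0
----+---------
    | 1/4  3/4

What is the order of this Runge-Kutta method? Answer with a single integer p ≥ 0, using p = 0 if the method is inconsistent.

2

b = (1/4, 3/4)
c = (0, 2/3)
Σ b_i: 1/4·1 + 3/4·1 = 1 ✓
b·c: 3/4·2/3 = 1/2 ✓; 2 stages ⇒ order 2.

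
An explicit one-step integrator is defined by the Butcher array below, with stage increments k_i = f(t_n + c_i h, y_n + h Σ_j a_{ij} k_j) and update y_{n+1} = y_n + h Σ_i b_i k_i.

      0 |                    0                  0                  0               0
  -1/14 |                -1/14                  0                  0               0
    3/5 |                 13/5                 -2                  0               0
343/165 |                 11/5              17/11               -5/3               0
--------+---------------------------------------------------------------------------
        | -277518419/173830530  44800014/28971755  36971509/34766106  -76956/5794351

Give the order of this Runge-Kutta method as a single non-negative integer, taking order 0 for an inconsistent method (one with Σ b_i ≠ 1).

b = (-277518419/173830530, 44800014/28971755, 36971509/34766106, -76956/5794351)
c = (0, -1/14, 3/5, 343/165)
Ac = (0, 0, 1/7, -171/154)
Σ b_i: (-277518419/173830530)·1 + 44800014/28971755·1 + 36971509/34766106·1 + (-76956/5794351)·1 = 1 ✓
b·c: 44800014/28971755·(-1/14) + 36971509/34766106·3/5 + (-76956/5794351)·343/165 = 1/2 ✓
b·c²: 44800014/28971755·1/196 + 36971509/34766106·9/25 + (-76956/5794351)·117649/27225 = 1/3 ✓
b·Ac: 36971509/34766106·1/7 + (-76956/5794351)·(-171/154) = 1/6 ✓
b·c³: 44800014/28971755·(-1/2744) + 36971509/34766106·27/125 + (-76956/5794351)·40353607/4492125 = 220512163189/2007742621500 ≠ 1/4 ⇒ order 3.
b·(c∘Ac): 36971509/34766106·3/35 + (-76956/5794351)·(-2793/1210) = 9881189/81120914 ≠ 1/8
b·Ac²: 36971509/34766106·(-1/98) + (-76956/5794351)·(-6383/10780) = -7270163/2433627420 ≠ 1/12
b·A²c: (-76956/5794351)·(-5/21) = 128260/40560457 ≠ 1/24

3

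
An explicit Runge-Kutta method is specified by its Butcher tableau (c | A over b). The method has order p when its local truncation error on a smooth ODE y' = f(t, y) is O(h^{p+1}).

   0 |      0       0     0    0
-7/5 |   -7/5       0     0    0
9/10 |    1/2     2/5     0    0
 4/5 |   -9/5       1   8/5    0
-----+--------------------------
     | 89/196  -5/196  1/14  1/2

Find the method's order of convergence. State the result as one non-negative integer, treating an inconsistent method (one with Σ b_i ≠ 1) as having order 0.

b = (89/196, -5/196, 1/14, 1/2)
c = (0, -7/5, 9/10, 4/5)
Ac = (0, 0, -14/25, 1/25)
Σ b_i: 89/196·1 + (-5/196)·1 + 1/14·1 + 1/2·1 = 1 ✓
b·c: (-5/196)·(-7/5) + 1/14·9/10 + 1/2·4/5 = 1/2 ✓
b·c²: (-5/196)·49/25 + 1/14·81/100 + 1/2·16/25 = 459/1400 ≠ 1/3 ⇒ order 2.
b·Ac: 1/14·(-14/25) + 1/2·1/25 = -1/50 ≠ 1/6

2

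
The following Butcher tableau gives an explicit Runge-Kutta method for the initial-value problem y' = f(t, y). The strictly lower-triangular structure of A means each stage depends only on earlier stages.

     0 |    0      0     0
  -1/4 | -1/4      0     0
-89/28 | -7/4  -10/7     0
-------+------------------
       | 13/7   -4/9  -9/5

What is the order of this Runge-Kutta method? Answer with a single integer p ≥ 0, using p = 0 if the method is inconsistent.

0

b = (13/7, -4/9, -9/5)
c = (0, -1/4, -89/28)
Ac = (0, 0, 5/14)
Σ b_i: 13/7·1 + (-4/9)·1 + (-9/5)·1 = -122/315 ≠ 1 ⇒ order 0.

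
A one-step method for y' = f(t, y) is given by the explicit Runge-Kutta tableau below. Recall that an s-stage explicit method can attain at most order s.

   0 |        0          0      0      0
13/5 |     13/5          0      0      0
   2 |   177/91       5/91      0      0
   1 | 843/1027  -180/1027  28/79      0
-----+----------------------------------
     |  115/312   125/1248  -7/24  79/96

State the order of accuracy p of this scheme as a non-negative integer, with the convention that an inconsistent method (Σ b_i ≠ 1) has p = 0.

b = (115/312, 125/1248, -7/24, 79/96)
c = (0, 13/5, 2, 1)
Ac = (0, 0, 1/7, 20/79)
Σ b_i: 115/312·1 + 125/1248·1 + (-7/24)·1 + 79/96·1 = 1 ✓
b·c: 125/1248·13/5 + (-7/24)·2 + 79/96·1 = 1/2 ✓
b·c²: 125/1248·169/25 + (-7/24)·4 + 79/96·1 = 1/3 ✓
b·Ac: (-7/24)·1/7 + 79/96·20/79 = 1/6 ✓
b·c³: 125/1248·2197/125 + (-7/24)·8 + 79/96·1 = 1/4 ✓
b·(c∘Ac): (-7/24)·2/7 + 79/96·20/79 = 1/8 ✓
b·Ac²: (-7/24)·13/35 + 79/96·92/395 = 1/12 ✓
b·A²c: 79/96·4/79 = 1/24 ✓; 4 stages ⇒ order 4.

4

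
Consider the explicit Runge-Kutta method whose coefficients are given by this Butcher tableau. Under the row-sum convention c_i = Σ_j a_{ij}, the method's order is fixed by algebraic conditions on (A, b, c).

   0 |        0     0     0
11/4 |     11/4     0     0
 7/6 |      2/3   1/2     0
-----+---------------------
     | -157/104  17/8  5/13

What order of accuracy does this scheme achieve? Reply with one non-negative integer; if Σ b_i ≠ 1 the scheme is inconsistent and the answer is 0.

1

b = (-157/104, 17/8, 5/13)
c = (0, 11/4, 7/6)
Ac = (0, 0, 11/8)
Σ b_i: (-157/104)·1 + 17/8·1 + 5/13·1 = 1 ✓
b·c: 17/8·11/4 + 5/13·7/6 = 7853/1248 ≠ 1/2 ⇒ order 1.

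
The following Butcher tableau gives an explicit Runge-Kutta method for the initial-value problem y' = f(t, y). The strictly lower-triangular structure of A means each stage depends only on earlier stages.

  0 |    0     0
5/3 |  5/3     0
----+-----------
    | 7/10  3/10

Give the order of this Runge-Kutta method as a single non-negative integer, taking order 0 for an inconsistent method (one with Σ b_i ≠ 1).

b = (7/10, 3/10)
c = (0, 5/3)
Σ b_i: 7/10·1 + 3/10·1 = 1 ✓
b·c: 3/10·5/3 = 1/2 ✓; 2 stages ⇒ order 2.

2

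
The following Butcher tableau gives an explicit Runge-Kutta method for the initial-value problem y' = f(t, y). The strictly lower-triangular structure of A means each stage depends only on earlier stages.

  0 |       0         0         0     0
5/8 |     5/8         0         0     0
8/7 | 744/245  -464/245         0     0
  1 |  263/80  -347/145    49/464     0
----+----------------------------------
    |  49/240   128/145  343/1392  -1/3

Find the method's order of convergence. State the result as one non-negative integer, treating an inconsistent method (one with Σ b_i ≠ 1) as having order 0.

4

b = (49/240, 128/145, 343/1392, -1/3)
c = (0, 5/8, 8/7, 1)
Ac = (0, 0, -58/49, -11/8)
Σ b_i: 49/240·1 + 128/145·1 + 343/1392·1 + (-1/3)·1 = 1 ✓
b·c: 128/145·5/8 + 343/1392·8/7 + (-1/3)·1 = 1/2 ✓
b·c²: 128/145·25/64 + 343/1392·64/49 + (-1/3)·1 = 1/3 ✓
b·Ac: 343/1392·(-58/49) + (-1/3)·(-11/8) = 1/6 ✓
b·c³: 128/145·125/512 + 343/1392·512/343 + (-1/3)·1 = 1/4 ✓
b·(c∘Ac): 343/1392·(-464/343) + (-1/3)·(-11/8) = 1/8 ✓
b·Ac²: 343/1392·(-145/196) + (-1/3)·(-51/64) = 1/12 ✓
b·A²c: (-1/3)·(-1/8) = 1/24 ✓; 4 stages ⇒ order 4.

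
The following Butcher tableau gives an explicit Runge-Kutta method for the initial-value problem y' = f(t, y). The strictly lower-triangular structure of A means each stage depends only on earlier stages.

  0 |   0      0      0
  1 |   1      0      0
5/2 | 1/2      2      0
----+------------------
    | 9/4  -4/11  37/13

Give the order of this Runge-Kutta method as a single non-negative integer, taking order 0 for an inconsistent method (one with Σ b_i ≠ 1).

0

b = (9/4, -4/11, 37/13)
c = (0, 1, 5/2)
Ac = (0, 0, 2)
Σ b_i: 9/4·1 + (-4/11)·1 + 37/13·1 = 2707/572 ≠ 1 ⇒ order 0.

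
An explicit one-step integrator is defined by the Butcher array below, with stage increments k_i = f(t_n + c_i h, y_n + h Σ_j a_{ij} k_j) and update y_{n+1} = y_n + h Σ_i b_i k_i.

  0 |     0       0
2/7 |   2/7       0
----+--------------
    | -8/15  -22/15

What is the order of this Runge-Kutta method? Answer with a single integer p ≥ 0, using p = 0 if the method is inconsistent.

b = (-8/15, -22/15)
c = (0, 2/7)
Σ b_i: (-8/15)·1 + (-22/15)·1 = -2 ≠ 1 ⇒ order 0.

0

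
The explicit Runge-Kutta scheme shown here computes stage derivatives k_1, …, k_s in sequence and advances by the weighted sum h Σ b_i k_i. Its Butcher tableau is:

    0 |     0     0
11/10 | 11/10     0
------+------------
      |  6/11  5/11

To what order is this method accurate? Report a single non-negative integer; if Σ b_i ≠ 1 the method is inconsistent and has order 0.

2

b = (6/11, 5/11)
c = (0, 11/10)
Σ b_i: 6/11·1 + 5/11·1 = 1 ✓
b·c: 5/11·11/10 = 1/2 ✓; 2 stages ⇒ order 2.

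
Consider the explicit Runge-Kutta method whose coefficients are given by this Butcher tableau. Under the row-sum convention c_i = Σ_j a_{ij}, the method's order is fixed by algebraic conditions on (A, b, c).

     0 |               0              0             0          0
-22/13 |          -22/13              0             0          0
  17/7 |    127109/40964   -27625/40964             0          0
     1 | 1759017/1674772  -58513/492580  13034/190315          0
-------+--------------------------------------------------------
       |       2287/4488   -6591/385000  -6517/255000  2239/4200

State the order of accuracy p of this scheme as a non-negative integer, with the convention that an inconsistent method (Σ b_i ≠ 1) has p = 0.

4

b = (2287/4488, -6591/385000, -6517/255000, 2239/4200)
c = (0, -22/13, 17/7, 1)
Ac = (0, 0, 2125/1862, 1645/4478)
Σ b_i: 2287/4488·1 + (-6591/385000)·1 + (-6517/255000)·1 + 2239/4200·1 = 1 ✓
b·c: (-6591/385000)·(-22/13) + (-6517/255000)·17/7 + 2239/4200·1 = 1/2 ✓
b·c²: (-6591/385000)·484/169 + (-6517/255000)·289/49 + 2239/4200·1 = 1/3 ✓
b·Ac: (-6517/255000)·2125/1862 + 2239/4200·1645/4478 = 1/6 ✓
b·c³: (-6591/385000)·(-10648/2197) + (-6517/255000)·4913/343 + 2239/4200·1 = 1/4 ✓
b·(c∘Ac): (-6517/255000)·36125/13034 + 2239/4200·1645/4478 = 1/8 ✓
b·Ac²: (-6517/255000)·(-23375/12103) + 2239/4200·1855/29107 = 1/12 ✓
b·A²c: 2239/4200·175/2239 = 1/24 ✓; 4 stages ⇒ order 4.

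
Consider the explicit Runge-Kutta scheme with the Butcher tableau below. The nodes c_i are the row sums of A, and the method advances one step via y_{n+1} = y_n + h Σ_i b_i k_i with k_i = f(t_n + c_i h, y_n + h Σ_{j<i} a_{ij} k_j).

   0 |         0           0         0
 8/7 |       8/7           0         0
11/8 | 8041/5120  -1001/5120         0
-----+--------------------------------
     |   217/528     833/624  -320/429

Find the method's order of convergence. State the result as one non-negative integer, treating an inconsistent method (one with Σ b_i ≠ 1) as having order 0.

3

b = (217/528, 833/624, -320/429)
c = (0, 8/7, 11/8)
Ac = (0, 0, -143/640)
Σ b_i: 217/528·1 + 833/624·1 + (-320/429)·1 = 1 ✓
b·c: 833/624·8/7 + (-320/429)·11/8 = 1/2 ✓
b·c²: 833/624·64/49 + (-320/429)·121/64 = 1/3 ✓
b·Ac: (-320/429)·(-143/640) = 1/6 ✓; 3 stages ⇒ order 3.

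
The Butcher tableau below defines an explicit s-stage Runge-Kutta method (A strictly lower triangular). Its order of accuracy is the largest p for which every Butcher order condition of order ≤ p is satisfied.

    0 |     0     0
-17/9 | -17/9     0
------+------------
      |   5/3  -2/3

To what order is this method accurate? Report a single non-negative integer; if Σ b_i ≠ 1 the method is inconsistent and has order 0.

1

b = (5/3, -2/3)
c = (0, -17/9)
Σ b_i: 5/3·1 + (-2/3)·1 = 1 ✓
b·c: (-2/3)·(-17/9) = 34/27 ≠ 1/2 ⇒ order 1.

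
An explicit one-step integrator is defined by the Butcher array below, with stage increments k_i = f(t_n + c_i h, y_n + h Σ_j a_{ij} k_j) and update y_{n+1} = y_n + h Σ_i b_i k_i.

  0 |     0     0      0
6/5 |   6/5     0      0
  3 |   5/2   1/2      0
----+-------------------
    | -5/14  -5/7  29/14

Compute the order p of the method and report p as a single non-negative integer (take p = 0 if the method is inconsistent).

1

b = (-5/14, -5/7, 29/14)
c = (0, 6/5, 3)
Ac = (0, 0, 3/5)
Σ b_i: (-5/14)·1 + (-5/7)·1 + 29/14·1 = 1 ✓
b·c: (-5/7)·6/5 + 29/14·3 = 75/14 ≠ 1/2 ⇒ order 1.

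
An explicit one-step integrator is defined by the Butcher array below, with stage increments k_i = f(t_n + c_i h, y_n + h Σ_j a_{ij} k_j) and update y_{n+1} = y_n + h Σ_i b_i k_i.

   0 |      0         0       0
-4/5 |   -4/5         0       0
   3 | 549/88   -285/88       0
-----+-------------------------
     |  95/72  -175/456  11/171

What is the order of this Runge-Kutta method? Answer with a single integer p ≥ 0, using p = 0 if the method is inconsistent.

3

b = (95/72, -175/456, 11/171)
c = (0, -4/5, 3)
Ac = (0, 0, 57/22)
Σ b_i: 95/72·1 + (-175/456)·1 + 11/171·1 = 1 ✓
b·c: (-175/456)·(-4/5) + 11/171·3 = 1/2 ✓
b·c²: (-175/456)·16/25 + 11/171·9 = 1/3 ✓
b·Ac: 11/171·57/22 = 1/6 ✓; 3 stages ⇒ order 3.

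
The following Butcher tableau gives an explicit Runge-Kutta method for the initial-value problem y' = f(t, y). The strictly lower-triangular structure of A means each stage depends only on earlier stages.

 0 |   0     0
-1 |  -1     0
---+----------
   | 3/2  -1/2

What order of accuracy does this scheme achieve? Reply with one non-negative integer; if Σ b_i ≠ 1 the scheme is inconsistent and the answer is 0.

2

b = (3/2, -1/2)
c = (0, -1)
Σ b_i: 3/2·1 + (-1/2)·1 = 1 ✓
b·c: (-1/2)·(-1) = 1/2 ✓; 2 stages ⇒ order 2.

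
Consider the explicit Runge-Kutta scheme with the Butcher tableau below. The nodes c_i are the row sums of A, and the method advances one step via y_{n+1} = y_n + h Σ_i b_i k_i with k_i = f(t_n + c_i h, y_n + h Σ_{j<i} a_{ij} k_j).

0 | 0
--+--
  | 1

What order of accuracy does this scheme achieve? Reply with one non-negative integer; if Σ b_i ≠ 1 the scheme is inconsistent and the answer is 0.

1

b = (1)
c = (0)
Σ b_i: 1·1 = 1 ✓; 1 stage ⇒ order 1.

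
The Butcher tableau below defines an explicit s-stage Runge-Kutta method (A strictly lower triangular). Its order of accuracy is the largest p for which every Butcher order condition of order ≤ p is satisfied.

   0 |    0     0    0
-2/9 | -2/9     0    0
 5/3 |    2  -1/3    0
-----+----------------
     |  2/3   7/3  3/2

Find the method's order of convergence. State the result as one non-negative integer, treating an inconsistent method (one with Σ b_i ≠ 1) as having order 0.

b = (2/3, 7/3, 3/2)
c = (0, -2/9, 5/3)
Ac = (0, 0, 2/27)
Σ b_i: 2/3·1 + 7/3·1 + 3/2·1 = 9/2 ≠ 1 ⇒ order 0.

0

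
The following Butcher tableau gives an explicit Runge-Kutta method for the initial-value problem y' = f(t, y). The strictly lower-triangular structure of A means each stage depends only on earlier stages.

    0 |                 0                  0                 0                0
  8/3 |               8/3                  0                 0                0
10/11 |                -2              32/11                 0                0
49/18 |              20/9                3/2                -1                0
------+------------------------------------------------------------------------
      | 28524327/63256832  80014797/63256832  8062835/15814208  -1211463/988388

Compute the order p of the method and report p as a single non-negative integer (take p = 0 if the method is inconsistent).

b = (28524327/63256832, 80014797/63256832, 8062835/15814208, -1211463/988388)
c = (0, 8/3, 10/11, 49/18)
Ac = (0, 0, 256/33, 34/11)
Σ b_i: 28524327/63256832·1 + 80014797/63256832·1 + 8062835/15814208·1 + (-1211463/988388)·1 = 1 ✓
b·c: 80014797/63256832·8/3 + 8062835/15814208·10/11 + (-1211463/988388)·49/18 = 1/2 ✓
b·c²: 80014797/63256832·64/9 + 8062835/15814208·100/121 + (-1211463/988388)·2401/324 = 1/3 ✓
b·Ac: 8062835/15814208·256/33 + (-1211463/988388)·34/11 = 1/6 ✓
b·c³: 80014797/63256832·512/27 + 8062835/15814208·1000/1331 + (-1211463/988388)·117649/5832 = -836733203/2348409888 ≠ 1/4 ⇒ order 3.
b·(c∘Ac): 8062835/15814208·2560/363 + (-1211463/988388)·833/99 = -19918663/2965164 ≠ 1/8
b·Ac²: 8062835/15814208·2048/99 + (-1211463/988388)·3572/363 = -37035587/24462603 ≠ 1/12
b·A²c: (-1211463/988388)·(-256/33) = 2349504/247097 ≠ 1/24

3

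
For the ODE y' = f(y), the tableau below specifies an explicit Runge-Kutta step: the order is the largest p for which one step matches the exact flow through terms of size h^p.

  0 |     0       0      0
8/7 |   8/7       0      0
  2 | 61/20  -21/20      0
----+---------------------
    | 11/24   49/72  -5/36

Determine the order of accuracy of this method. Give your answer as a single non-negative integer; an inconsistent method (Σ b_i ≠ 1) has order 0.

3

b = (11/24, 49/72, -5/36)
c = (0, 8/7, 2)
Ac = (0, 0, -6/5)
Σ b_i: 11/24·1 + 49/72·1 + (-5/36)·1 = 1 ✓
b·c: 49/72·8/7 + (-5/36)·2 = 1/2 ✓
b·c²: 49/72·64/49 + (-5/36)·4 = 1/3 ✓
b·Ac: (-5/36)·(-6/5) = 1/6 ✓; 3 stages ⇒ order 3.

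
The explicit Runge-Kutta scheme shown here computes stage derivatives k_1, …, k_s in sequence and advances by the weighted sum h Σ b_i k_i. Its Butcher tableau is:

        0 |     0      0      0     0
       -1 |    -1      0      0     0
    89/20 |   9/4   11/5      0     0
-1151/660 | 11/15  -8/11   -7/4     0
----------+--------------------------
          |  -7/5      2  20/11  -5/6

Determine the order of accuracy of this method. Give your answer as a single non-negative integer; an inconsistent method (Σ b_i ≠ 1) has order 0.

b = (-7/5, 2, 20/11, -5/6)
c = (0, -1, 89/20, -1151/660)
Ac = (0, 0, -11/5, -6213/880)
Σ b_i: (-7/5)·1 + 2·1 + 20/11·1 + (-5/6)·1 = 523/330 ≠ 1 ⇒ order 0.

0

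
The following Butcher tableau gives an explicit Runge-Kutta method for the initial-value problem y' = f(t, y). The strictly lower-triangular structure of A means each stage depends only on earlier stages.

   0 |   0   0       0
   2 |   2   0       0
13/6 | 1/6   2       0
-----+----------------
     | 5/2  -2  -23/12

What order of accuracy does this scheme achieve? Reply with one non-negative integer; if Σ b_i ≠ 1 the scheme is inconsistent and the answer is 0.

b = (5/2, -2, -23/12)
c = (0, 2, 13/6)
Ac = (0, 0, 4)
Σ b_i: 5/2·1 + (-2)·1 + (-23/12)·1 = -17/12 ≠ 1 ⇒ order 0.

0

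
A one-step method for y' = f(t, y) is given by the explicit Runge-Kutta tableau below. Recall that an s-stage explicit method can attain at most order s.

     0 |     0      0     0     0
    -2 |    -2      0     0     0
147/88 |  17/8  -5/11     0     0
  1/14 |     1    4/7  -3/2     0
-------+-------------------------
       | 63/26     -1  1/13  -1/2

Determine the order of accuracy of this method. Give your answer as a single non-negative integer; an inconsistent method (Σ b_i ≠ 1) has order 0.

1

b = (63/26, -1, 1/13, -1/2)
c = (0, -2, 147/88, 1/14)
Ac = (0, 0, 10/11, -4495/1232)
Σ b_i: 63/26·1 + (-1)·1 + 1/13·1 + (-1/2)·1 = 1 ✓
b·c: (-1)·(-2) + 1/13·147/88 + (-1/2)·1/14 = 16759/8008 ≠ 1/2 ⇒ order 1.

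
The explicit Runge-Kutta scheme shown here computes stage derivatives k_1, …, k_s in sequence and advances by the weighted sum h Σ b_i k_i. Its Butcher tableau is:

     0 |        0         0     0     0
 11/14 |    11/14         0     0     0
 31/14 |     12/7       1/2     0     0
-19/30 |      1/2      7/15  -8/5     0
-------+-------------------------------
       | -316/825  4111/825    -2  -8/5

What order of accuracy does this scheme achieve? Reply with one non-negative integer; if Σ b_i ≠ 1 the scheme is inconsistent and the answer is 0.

b = (-316/825, 4111/825, -2, -8/5)
c = (0, 11/14, 31/14, -19/30)
Ac = (0, 0, 11/28, -667/210)
Σ b_i: (-316/825)·1 + 4111/825·1 + (-2)·1 + (-8/5)·1 = 1 ✓
b·c: 4111/825·11/14 + (-2)·31/14 + (-8/5)·(-19/30) = 1/2 ✓
b·c²: 4111/825·121/196 + (-2)·961/196 + (-8/5)·361/900 = -1625447/220500 ≠ 1/3 ⇒ order 2.
b·Ac: (-2)·11/28 + (-8/5)·(-667/210) = 4511/1050 ≠ 1/6

2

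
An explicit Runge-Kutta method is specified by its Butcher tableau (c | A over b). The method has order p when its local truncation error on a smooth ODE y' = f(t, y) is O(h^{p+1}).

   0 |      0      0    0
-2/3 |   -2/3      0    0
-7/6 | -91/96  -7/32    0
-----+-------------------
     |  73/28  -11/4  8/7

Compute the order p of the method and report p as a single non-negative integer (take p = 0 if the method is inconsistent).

3

b = (73/28, -11/4, 8/7)
c = (0, -2/3, -7/6)
Ac = (0, 0, 7/48)
Σ b_i: 73/28·1 + (-11/4)·1 + 8/7·1 = 1 ✓
b·c: (-11/4)·(-2/3) + 8/7·(-7/6) = 1/2 ✓
b·c²: (-11/4)·4/9 + 8/7·49/36 = 1/3 ✓
b·Ac: 8/7·7/48 = 1/6 ✓; 3 stages ⇒ order 3.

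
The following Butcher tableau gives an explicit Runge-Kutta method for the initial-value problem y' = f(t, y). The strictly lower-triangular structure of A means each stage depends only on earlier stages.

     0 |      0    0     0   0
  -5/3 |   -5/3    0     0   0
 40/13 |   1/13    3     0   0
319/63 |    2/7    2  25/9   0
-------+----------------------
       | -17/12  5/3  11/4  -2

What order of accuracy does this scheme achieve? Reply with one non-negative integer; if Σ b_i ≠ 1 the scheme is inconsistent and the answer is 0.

b = (-17/12, 5/3, 11/4, -2)
c = (0, -5/3, 40/13, 319/63)
Ac = (0, 0, -5, 610/117)
Σ b_i: (-17/12)·1 + 5/3·1 + 11/4·1 + (-2)·1 = 1 ✓
b·c: 5/3·(-5/3) + 11/4·40/13 + (-2)·319/63 = -1213/273 ≠ 1/2 ⇒ order 1.

1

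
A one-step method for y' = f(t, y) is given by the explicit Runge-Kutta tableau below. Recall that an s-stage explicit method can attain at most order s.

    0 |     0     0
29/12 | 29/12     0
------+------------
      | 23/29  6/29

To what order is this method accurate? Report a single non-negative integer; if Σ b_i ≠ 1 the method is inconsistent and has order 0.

b = (23/29, 6/29)
c = (0, 29/12)
Σ b_i: 23/29·1 + 6/29·1 = 1 ✓
b·c: 6/29·29/12 = 1/2 ✓; 2 stages ⇒ order 2.

2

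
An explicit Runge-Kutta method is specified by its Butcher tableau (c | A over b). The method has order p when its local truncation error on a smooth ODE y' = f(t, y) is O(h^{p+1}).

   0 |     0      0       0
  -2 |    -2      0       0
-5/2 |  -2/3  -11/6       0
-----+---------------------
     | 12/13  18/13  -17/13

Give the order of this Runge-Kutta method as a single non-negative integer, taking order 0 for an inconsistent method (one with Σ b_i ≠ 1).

2

b = (12/13, 18/13, -17/13)
c = (0, -2, -5/2)
Ac = (0, 0, 11/3)
Σ b_i: 12/13·1 + 18/13·1 + (-17/13)·1 = 1 ✓
b·c: 18/13·(-2) + (-17/13)·(-5/2) = 1/2 ✓
b·c²: 18/13·4 + (-17/13)·25/4 = -137/52 ≠ 1/3 ⇒ order 2.
b·Ac: (-17/13)·11/3 = -187/39 ≠ 1/6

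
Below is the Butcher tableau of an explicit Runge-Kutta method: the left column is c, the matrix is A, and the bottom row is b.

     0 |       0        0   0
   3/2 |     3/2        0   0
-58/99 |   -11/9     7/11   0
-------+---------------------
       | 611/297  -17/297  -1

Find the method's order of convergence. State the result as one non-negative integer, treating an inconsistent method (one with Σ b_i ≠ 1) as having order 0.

2

b = (611/297, -17/297, -1)
c = (0, 3/2, -58/99)
Ac = (0, 0, 21/22)
Σ b_i: 611/297·1 + (-17/297)·1 + (-1)·1 = 1 ✓
b·c: (-17/297)·3/2 + (-1)·(-58/99) = 1/2 ✓
b·c²: (-17/297)·9/4 + (-1)·3364/9801 = -18505/39204 ≠ 1/3 ⇒ order 2.
b·Ac: (-1)·21/22 = -21/22 ≠ 1/6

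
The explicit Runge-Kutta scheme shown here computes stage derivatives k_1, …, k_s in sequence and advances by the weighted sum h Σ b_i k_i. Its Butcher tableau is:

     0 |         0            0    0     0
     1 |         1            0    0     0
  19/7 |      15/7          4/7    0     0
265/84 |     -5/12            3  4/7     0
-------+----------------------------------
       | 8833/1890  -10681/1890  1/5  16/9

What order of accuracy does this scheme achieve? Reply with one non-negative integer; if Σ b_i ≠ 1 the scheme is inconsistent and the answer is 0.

b = (8833/1890, -10681/1890, 1/5, 16/9)
c = (0, 1, 19/7, 265/84)
Ac = (0, 0, 4/7, 223/49)
Σ b_i: 8833/1890·1 + (-10681/1890)·1 + 1/5·1 + 16/9·1 = 1 ✓
b·c: (-10681/1890)·1 + 1/5·19/7 + 16/9·265/84 = 1/2 ✓
b·c²: (-10681/1890)·1 + 1/5·361/49 + 16/9·70225/7056 = 76633/5670 ≠ 1/3 ⇒ order 2.
b·Ac: 1/5·4/7 + 16/9·223/49 = 18092/2205 ≠ 1/6

2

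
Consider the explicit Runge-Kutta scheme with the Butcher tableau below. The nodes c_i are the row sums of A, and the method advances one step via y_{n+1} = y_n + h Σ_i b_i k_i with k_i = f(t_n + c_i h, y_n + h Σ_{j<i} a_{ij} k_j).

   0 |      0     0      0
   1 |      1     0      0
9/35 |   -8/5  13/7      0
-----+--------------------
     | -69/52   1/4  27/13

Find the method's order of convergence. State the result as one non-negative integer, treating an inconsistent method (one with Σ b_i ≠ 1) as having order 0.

1

b = (-69/52, 1/4, 27/13)
c = (0, 1, 9/35)
Ac = (0, 0, 13/7)
Σ b_i: (-69/52)·1 + 1/4·1 + 27/13·1 = 1 ✓
b·c: 1/4·1 + 27/13·9/35 = 1427/1820 ≠ 1/2 ⇒ order 1.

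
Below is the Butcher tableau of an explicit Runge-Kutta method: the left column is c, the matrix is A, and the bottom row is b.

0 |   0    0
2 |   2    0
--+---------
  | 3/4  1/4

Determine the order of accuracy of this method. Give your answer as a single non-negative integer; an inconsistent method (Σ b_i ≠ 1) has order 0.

2

b = (3/4, 1/4)
c = (0, 2)
Σ b_i: 3/4·1 + 1/4·1 = 1 ✓
b·c: 1/4·2 = 1/2 ✓; 2 stages ⇒ order 2.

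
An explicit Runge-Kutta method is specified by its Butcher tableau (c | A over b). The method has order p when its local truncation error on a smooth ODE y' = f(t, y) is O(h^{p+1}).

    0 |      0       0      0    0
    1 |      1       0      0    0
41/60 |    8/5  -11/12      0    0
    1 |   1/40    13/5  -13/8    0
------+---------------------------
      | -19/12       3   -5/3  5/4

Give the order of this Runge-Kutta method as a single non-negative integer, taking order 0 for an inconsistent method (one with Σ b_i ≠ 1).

1

b = (-19/12, 3, -5/3, 5/4)
c = (0, 1, 41/60, 1)
Ac = (0, 0, -11/12, 143/96)
Σ b_i: (-19/12)·1 + 3·1 + (-5/3)·1 + 5/4·1 = 1 ✓
b·c: 3·1 + (-5/3)·41/60 + 5/4·1 = 28/9 ≠ 1/2 ⇒ order 1.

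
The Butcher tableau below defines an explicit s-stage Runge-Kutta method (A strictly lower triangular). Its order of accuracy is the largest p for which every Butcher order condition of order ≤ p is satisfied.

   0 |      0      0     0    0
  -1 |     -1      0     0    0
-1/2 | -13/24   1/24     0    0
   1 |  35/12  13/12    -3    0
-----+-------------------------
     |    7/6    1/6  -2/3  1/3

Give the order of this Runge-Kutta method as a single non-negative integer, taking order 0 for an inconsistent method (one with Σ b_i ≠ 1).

4

b = (7/6, 1/6, -2/3, 1/3)
c = (0, -1, -1/2, 1)
Ac = (0, 0, -1/24, 5/12)
Σ b_i: 7/6·1 + 1/6·1 + (-2/3)·1 + 1/3·1 = 1 ✓
b·c: 1/6·(-1) + (-2/3)·(-1/2) + 1/3·1 = 1/2 ✓
b·c²: 1/6·1 + (-2/3)·1/4 + 1/3·1 = 1/3 ✓
b·Ac: (-2/3)·(-1/24) + 1/3·5/12 = 1/6 ✓
b·c³: 1/6·(-1) + (-2/3)·(-1/8) + 1/3·1 = 1/4 ✓
b·(c∘Ac): (-2/3)·1/48 + 1/3·5/12 = 1/8 ✓
b·Ac²: (-2/3)·1/24 + 1/3·1/3 = 1/12 ✓
b·A²c: 1/3·1/8 = 1/24 ✓; 4 stages ⇒ order 4.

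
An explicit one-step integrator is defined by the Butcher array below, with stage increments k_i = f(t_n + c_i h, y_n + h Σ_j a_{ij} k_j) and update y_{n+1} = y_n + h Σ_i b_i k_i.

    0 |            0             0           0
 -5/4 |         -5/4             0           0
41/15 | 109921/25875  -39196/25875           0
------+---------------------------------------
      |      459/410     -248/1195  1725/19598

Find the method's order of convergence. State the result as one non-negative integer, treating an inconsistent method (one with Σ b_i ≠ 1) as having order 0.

3

b = (459/410, -248/1195, 1725/19598)
c = (0, -5/4, 41/15)
Ac = (0, 0, 9799/5175)
Σ b_i: 459/410·1 + (-248/1195)·1 + 1725/19598·1 = 1 ✓
b·c: (-248/1195)·(-5/4) + 1725/19598·41/15 = 1/2 ✓
b·c²: (-248/1195)·25/16 + 1725/19598·1681/225 = 1/3 ✓
b·Ac: 1725/19598·9799/5175 = 1/6 ✓; 3 stages ⇒ order 3.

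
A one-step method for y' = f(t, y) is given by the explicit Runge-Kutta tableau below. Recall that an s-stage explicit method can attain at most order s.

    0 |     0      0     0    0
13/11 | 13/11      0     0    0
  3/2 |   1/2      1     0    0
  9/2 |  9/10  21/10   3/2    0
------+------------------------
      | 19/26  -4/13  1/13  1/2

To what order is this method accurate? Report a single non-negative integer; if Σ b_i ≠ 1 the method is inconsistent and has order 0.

1

b = (19/26, -4/13, 1/13, 1/2)
c = (0, 13/11, 3/2, 9/2)
Ac = (0, 0, 13/11, 1041/220)
Σ b_i: 19/26·1 + (-4/13)·1 + 1/13·1 + 1/2·1 = 1 ✓
b·c: (-4/13)·13/11 + 1/13·3/2 + 1/2·9/2 = 1145/572 ≠ 1/2 ⇒ order 1.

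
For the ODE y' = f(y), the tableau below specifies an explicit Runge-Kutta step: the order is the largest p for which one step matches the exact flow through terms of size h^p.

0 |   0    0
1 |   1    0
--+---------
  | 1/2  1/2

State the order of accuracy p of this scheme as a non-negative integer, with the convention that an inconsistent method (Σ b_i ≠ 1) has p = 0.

b = (1/2, 1/2)
c = (0, 1)
Σ b_i: 1/2·1 + 1/2·1 = 1 ✓
b·c: 1/2·1 = 1/2 ✓; 2 stages ⇒ order 2.

2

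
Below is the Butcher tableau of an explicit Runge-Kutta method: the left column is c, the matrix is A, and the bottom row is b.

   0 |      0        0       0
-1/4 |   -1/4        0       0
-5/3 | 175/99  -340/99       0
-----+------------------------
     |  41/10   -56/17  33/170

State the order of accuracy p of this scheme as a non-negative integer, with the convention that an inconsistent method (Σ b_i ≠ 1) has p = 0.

b = (41/10, -56/17, 33/170)
c = (0, -1/4, -5/3)
Ac = (0, 0, 85/99)
Σ b_i: 41/10·1 + (-56/17)·1 + 33/170·1 = 1 ✓
b·c: (-56/17)·(-1/4) + 33/170·(-5/3) = 1/2 ✓
b·c²: (-56/17)·1/16 + 33/170·25/9 = 1/3 ✓
b·Ac: 33/170·85/99 = 1/6 ✓; 3 stages ⇒ order 3.

3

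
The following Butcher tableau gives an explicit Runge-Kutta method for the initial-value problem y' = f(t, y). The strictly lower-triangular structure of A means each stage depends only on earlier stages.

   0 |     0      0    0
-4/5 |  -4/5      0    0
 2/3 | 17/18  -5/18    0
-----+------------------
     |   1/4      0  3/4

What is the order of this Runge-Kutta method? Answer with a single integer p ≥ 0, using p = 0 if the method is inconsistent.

3

b = (1/4, 0, 3/4)
c = (0, -4/5, 2/3)
Ac = (0, 0, 2/9)
Σ b_i: 1/4·1 + 3/4·1 = 1 ✓
b·c: 3/4·2/3 = 1/2 ✓
b·c²: 3/4·4/9 = 1/3 ✓
b·Ac: 3/4·2/9 = 1/6 ✓; 3 stages ⇒ order 3.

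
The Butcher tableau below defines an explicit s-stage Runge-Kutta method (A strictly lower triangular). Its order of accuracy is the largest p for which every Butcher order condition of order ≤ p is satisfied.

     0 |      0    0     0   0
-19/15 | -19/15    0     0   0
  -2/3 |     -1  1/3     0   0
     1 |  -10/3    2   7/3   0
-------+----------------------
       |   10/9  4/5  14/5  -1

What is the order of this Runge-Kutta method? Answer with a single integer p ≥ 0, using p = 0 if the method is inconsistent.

b = (10/9, 4/5, 14/5, -1)
c = (0, -19/15, -2/3, 1)
Ac = (0, 0, -19/45, -184/45)
Σ b_i: 10/9·1 + 4/5·1 + 14/5·1 + (-1)·1 = 167/45 ≠ 1 ⇒ order 0.

0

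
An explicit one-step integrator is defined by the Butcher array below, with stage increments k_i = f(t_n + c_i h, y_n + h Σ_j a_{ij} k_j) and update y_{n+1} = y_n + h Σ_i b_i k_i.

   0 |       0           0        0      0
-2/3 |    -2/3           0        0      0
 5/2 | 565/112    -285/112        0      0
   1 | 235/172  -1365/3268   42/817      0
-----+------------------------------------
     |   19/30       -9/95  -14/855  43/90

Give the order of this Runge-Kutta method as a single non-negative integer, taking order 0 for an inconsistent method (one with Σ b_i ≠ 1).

4

b = (19/30, -9/95, -14/855, 43/90)
c = (0, -2/3, 5/2, 1)
Ac = (0, 0, 95/56, 35/86)
Σ b_i: 19/30·1 + (-9/95)·1 + (-14/855)·1 + 43/90·1 = 1 ✓
b·c: (-9/95)·(-2/3) + (-14/855)·5/2 + 43/90·1 = 1/2 ✓
b·c²: (-9/95)·4/9 + (-14/855)·25/4 + 43/90·1 = 1/3 ✓
b·Ac: (-14/855)·95/56 + 43/90·35/86 = 1/6 ✓
b·c³: (-9/95)·(-8/27) + (-14/855)·125/8 + 43/90·1 = 1/4 ✓
b·(c∘Ac): (-14/855)·475/112 + 43/90·35/86 = 1/8 ✓
b·Ac²: (-14/855)·(-95/84) + 43/90·35/258 = 1/12 ✓
b·A²c: 43/90·15/172 = 1/24 ✓; 4 stages ⇒ order 4.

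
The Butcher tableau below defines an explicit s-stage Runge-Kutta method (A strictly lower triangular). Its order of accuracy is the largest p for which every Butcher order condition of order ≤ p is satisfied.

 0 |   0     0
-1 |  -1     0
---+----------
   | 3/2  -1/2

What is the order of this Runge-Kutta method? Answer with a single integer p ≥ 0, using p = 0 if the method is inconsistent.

2

b = (3/2, -1/2)
c = (0, -1)
Σ b_i: 3/2·1 + (-1/2)·1 = 1 ✓
b·c: (-1/2)·(-1) = 1/2 ✓; 2 stages ⇒ order 2.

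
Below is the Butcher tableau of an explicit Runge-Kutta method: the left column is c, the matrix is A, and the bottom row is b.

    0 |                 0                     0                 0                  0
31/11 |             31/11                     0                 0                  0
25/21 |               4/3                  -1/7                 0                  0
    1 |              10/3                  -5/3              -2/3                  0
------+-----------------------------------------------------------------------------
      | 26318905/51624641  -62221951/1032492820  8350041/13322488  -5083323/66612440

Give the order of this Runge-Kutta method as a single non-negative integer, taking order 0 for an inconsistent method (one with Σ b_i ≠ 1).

3

b = (26318905/51624641, -62221951/1032492820, 8350041/13322488, -5083323/66612440)
c = (0, 31/11, 25/21, 1)
Ac = (0, 0, -31/77, -3805/693)
Σ b_i: 26318905/51624641·1 + (-62221951/1032492820)·1 + 8350041/13322488·1 + (-5083323/66612440)·1 = 1 ✓
b·c: (-62221951/1032492820)·31/11 + 8350041/13322488·25/21 + (-5083323/66612440)·1 = 1/2 ✓
b·c²: (-62221951/1032492820)·961/121 + 8350041/13322488·625/441 + (-5083323/66612440)·1 = 1/3 ✓
b·Ac: 8350041/13322488·(-31/77) + (-5083323/66612440)·(-3805/693) = 1/6 ✓
b·c³: (-62221951/1032492820)·29791/1331 + 8350041/13322488·15625/9261 + (-5083323/66612440)·1 = -848691979/2308121046 ≠ 1/4 ⇒ order 3.
b·(c∘Ac): 8350041/13322488·(-775/1617) + (-5083323/66612440)·(-3805/693) = 6517871/54955263 ≠ 1/8
b·Ac²: 8350041/13322488·(-961/847) + (-5083323/66612440)·(-2270255/160083) = 856578241/2308121046 ≠ 1/12
b·A²c: (-5083323/66612440)·62/231 = -7503953/366368420 ≠ 1/24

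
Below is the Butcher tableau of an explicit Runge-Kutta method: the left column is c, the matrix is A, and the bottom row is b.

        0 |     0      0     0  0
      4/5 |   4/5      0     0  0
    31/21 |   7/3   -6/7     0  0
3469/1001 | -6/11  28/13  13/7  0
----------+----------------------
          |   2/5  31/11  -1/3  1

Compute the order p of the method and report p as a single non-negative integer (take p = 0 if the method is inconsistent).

0

b = (2/5, 31/11, -1/3, 1)
c = (0, 4/5, 31/21, 3469/1001)
Ac = (0, 0, -24/35, 42659/9555)
Σ b_i: 2/5·1 + 31/11·1 + (-1/3)·1 + 1·1 = 641/165 ≠ 1 ⇒ order 0.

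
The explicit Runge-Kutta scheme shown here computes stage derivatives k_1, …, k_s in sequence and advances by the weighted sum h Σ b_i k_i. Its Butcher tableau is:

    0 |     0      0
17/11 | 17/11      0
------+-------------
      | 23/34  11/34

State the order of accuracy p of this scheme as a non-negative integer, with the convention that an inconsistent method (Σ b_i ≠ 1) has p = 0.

b = (23/34, 11/34)
c = (0, 17/11)
Σ b_i: 23/34·1 + 11/34·1 = 1 ✓
b·c: 11/34·17/11 = 1/2 ✓; 2 stages ⇒ order 2.

2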